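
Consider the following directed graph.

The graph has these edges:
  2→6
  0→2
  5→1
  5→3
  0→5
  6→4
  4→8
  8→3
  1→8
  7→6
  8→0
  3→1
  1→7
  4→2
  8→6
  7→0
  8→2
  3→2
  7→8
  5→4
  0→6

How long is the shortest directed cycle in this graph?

For each vertex v, BFS finds the shortest path from v back to v.
The shortest such closed walk is 1 → 8 → 3 → 1, length 3.

3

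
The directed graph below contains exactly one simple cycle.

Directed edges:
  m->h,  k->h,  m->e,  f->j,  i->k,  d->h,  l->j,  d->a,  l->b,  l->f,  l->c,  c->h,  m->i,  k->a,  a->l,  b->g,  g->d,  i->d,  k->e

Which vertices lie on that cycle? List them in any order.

a, b, d, g, l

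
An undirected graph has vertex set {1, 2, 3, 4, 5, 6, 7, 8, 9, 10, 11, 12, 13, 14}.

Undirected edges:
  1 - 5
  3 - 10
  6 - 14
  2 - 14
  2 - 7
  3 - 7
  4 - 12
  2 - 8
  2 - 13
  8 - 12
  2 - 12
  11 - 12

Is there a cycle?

DFS, tracking each vertex's parent; an edge to a visited non-parent vertex closes a cycle.
Start from 6:
visit 6 (parent –)
  visit 14 (parent 6)
    14–6: parent, skip
    visit 2 (parent 14)
      visit 7 (parent 2)
        7–2: parent, skip
        visit 3 (parent 7)
          3–7: parent, skip
          visit 10 (parent 3)
            10–3: parent, skip
      visit 8 (parent 2)
        visit 12 (parent 8)
          12–8: parent, skip
          12–2: 2 visited and ≠ parent → cycle
Cycle: 2 – 8 – 12 – 2.

Yes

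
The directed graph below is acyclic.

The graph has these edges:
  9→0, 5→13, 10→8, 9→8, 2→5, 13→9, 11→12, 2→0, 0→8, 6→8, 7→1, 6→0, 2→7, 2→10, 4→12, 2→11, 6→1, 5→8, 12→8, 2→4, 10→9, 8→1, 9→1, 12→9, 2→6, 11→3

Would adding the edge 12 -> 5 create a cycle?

Adding 12→5 creates a cycle iff 5 can already reach 12.
Explore from 5: no path reaches 12. The graph stays acyclic.

No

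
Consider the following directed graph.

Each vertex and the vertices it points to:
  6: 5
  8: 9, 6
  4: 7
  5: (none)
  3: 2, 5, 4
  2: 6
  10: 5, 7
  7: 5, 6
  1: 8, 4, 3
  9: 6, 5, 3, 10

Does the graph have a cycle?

No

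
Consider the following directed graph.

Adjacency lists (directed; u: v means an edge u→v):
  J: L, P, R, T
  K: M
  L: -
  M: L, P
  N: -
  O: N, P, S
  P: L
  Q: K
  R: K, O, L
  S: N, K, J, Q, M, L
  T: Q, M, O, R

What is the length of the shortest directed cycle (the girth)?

4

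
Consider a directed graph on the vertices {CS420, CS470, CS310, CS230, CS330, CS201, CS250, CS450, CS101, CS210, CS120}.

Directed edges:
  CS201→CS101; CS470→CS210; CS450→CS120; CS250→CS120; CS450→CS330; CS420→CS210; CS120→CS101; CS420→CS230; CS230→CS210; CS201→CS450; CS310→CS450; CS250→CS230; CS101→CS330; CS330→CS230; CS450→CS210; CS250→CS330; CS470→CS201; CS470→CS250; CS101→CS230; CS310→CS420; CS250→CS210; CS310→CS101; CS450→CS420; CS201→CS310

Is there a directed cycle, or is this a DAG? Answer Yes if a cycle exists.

No

DFS with white/gray/black marking, starting from CS330:
CS330 gray
  CS230 gray
    CS210 gray
    CS210 black
  CS230 black
CS330 black
CS420 gray
  CS420→CS230: CS230 black — skip
  CS420→CS210: CS210 black — skip
CS420 black
CS470 gray
  CS201 gray
    CS101 gray
      CS101→CS330: CS330 black — skip
      CS101→CS230: CS230 black — skip
    CS101 black
    CS310 gray
      CS310→CS420: CS420 black — skip
      CS310→CS101: CS101 black — skip
      CS450 gray
        CS120 gray
          CS120→CS101: CS101 black — skip
        CS120 black
        CS450→CS330: CS330 black — skip
        CS450→CS210: CS210 black — skip
        CS450→CS420: CS420 black — skip
      CS450 black
    CS310 black
    CS201→CS450: CS450 black — skip
  CS201 black
  CS250 gray
    CS250→CS120: CS120 black — skip
    CS250→CS210: CS210 black — skip
    CS250→CS230: CS230 black — skip
    CS250→CS330: CS330 black — skip
  CS250 black
  CS470→CS210: CS210 black — skip
CS470 black
Every edge goes to a white or black vertex — no back edge, so the graph is acyclic.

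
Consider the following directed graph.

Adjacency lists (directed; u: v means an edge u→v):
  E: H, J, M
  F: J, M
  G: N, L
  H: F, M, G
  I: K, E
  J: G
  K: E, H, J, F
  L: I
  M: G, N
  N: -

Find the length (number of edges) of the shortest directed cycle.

5

For each vertex v, BFS finds the shortest path from v back to v.
The shortest such closed walk is L → I → E → J → G → L, length 5.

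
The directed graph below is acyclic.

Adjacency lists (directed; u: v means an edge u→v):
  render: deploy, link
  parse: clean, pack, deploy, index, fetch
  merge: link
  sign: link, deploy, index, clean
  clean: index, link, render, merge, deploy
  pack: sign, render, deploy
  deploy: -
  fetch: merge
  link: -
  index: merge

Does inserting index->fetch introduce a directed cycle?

No

Adding index→fetch creates a cycle iff fetch can already reach index.
Explore from fetch: no path reaches index. The graph stays acyclic.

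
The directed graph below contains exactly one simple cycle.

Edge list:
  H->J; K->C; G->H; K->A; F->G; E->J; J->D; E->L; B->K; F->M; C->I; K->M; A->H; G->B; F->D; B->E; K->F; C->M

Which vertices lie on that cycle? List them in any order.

DFS with gray/black marking from K:
K gray
  F gray
    M gray
    M black
    D gray
    D black
    G gray
      B gray
        B→K: K is gray → back edge
Back edge closes the cycle K → F → G → B → K; its vertices are {B, F, G, K}.

B, F, G, K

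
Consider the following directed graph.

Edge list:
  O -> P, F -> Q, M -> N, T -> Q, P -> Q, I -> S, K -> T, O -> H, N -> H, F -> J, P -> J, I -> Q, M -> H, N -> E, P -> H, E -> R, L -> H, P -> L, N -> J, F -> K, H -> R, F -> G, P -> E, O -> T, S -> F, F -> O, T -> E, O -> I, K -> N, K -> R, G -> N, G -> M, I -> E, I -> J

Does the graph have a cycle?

DFS with white/gray/black marking, starting from I:
I gray
  Q gray
  Q black
  S gray
    F gray
      J gray
      J black
      F→Q: Q black — skip
      O gray
        T gray
          T→Q: Q black — skip
          E gray
            R gray
            R black
          E black
        T black
        H gray
          H→R: R black — skip
        H black
        O→I: I is gray → back edge
Back edge found, so a cycle exists: I → S → F → O → I.

Yes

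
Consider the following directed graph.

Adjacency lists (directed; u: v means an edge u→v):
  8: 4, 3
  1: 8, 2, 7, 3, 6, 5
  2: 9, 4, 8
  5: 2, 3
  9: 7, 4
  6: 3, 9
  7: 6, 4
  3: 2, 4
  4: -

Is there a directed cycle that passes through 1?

No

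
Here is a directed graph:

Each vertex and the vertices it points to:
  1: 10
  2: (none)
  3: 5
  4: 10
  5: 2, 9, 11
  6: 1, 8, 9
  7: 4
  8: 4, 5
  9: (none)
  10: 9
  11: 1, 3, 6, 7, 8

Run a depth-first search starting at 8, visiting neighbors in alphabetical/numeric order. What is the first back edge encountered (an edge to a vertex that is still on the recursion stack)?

3→5

DFS from 8 (visiting neighbors in alphabetical/numeric order); mark gray on enter, black on exit:
8 gray
  4 gray
    10 gray
      9 gray
      9 black
    10 black
  4 black
  5 gray
    2 gray
    2 black
    5→9: 9 black — skip
    11 gray
      1 gray
        1→10: 10 black — skip
      1 black
      3 gray
        3→5: 5 is gray → back edge
First back edge: 3 → 5.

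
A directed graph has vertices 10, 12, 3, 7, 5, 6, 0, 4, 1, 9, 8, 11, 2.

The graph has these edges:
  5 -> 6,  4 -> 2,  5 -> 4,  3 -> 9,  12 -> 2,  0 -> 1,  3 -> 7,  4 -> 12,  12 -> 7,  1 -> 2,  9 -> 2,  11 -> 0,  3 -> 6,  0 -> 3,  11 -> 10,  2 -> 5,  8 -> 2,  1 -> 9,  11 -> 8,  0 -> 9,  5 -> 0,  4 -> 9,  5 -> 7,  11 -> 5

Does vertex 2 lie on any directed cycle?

2 is on a cycle iff 2 can reach itself via ≥1 edge.
2 → 5 → 4 → 2 — yes.

Yes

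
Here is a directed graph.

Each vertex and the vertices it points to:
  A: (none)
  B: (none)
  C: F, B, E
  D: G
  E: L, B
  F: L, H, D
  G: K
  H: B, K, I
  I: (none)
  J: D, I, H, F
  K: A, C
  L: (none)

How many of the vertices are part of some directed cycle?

6

A vertex is on a directed cycle iff it belongs to a strongly connected component of size ≥ 2 (or has a self-loop).
The vertices on cycles are {C, D, F, G, H, K} — 6 in total.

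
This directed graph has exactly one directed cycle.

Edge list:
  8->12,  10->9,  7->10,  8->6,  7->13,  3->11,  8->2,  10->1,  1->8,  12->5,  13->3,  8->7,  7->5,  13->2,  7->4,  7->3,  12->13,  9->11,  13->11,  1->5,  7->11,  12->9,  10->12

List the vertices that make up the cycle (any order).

DFS with gray/black marking from 8:
8 gray
  6 gray
  6 black
  7 gray
    11 gray
    11 black
    13 gray
      2 gray
      2 black
      13→11: 11 black — skip
      3 gray
        3→11: 11 black — skip
      3 black
    13 black
    10 gray
      9 gray
        9→11: 11 black — skip
      9 black
      12 gray
        12→13: 13 black — skip
        12→9: 9 black — skip
        5 gray
        5 black
      12 black
      1 gray
        1→8: 8 is gray → back edge
Back edge closes the cycle 8 → 7 → 10 → 1 → 8; its vertices are {1, 7, 8, 10}.

1, 7, 8, 10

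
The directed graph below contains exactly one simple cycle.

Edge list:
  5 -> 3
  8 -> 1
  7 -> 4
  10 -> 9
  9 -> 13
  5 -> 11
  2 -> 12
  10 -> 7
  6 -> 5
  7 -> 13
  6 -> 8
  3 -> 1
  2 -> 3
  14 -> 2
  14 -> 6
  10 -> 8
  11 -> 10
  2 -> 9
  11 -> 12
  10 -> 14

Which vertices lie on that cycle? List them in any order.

5, 6, 10, 11, 14

DFS with gray/black marking from 10:
10 gray
  8 gray
    1 gray
    1 black
  8 black
  9 gray
    13 gray
    13 black
  9 black
  14 gray
    2 gray
      12 gray
      12 black
      3 gray
        3→1: 1 black — skip
      3 black
      2→9: 9 black — skip
    2 black
    6 gray
      6→8: 8 black — skip
      5 gray
        11 gray
          11→12: 12 black — skip
          11→10: 10 is gray → back edge
Back edge closes the cycle 10 → 14 → 6 → 5 → 11 → 10; its vertices are {5, 6, 10, 11, 14}.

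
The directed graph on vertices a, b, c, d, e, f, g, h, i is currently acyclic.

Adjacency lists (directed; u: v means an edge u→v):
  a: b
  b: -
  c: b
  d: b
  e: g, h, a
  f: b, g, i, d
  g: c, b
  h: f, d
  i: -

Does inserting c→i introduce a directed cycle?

No

Adding c→i creates a cycle iff i can already reach c.
Explore from i: no path reaches c. The graph stays acyclic.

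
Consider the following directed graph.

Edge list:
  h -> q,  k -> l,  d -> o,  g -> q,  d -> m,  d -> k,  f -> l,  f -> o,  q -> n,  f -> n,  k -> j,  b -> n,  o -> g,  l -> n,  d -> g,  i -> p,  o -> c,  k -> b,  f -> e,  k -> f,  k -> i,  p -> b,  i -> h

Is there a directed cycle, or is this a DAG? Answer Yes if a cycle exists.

No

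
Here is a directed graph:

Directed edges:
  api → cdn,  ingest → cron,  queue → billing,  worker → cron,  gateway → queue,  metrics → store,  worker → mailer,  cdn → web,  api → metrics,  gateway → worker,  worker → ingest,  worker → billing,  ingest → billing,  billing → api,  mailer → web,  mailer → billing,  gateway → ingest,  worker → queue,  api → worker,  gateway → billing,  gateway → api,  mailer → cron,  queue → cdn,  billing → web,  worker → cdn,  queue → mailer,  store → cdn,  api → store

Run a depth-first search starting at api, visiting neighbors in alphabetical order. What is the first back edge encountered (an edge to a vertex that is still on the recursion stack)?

DFS from api (visiting neighbors in alphabetical order); mark gray on enter, black on exit:
api gray
  cdn gray
    web gray
    web black
  cdn black
  metrics gray
    store gray
      store→cdn: cdn black — skip
    store black
  metrics black
  api→store: store black — skip
  worker gray
    billing gray
      billing→api: api is gray → back edge
First back edge: billing → api.

billing→api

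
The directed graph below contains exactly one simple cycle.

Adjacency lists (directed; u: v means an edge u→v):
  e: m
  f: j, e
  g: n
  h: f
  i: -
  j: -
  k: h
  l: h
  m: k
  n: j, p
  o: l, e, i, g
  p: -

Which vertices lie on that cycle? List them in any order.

e, f, h, k, m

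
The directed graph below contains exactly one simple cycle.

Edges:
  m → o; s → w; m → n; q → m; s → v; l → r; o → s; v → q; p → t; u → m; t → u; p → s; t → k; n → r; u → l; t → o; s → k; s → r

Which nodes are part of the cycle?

m, o, q, s, v

DFS with gray/black marking from s:
s gray
  w gray
  w black
  r gray
  r black
  v gray
    q gray
      m gray
        n gray
          n→r: r black — skip
        n black
        o gray
          o→s: s is gray → back edge
Back edge closes the cycle s → v → q → m → o → s; its vertices are {m, o, q, s, v}.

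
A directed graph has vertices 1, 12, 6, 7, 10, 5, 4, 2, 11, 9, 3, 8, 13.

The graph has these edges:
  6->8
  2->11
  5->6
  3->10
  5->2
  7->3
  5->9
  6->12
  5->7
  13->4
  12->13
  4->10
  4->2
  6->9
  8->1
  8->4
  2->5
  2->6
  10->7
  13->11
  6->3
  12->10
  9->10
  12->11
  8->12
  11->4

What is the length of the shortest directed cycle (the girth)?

2

For each vertex v, BFS finds the shortest path from v back to v.
The shortest such closed walk is 2 → 5 → 2, length 2.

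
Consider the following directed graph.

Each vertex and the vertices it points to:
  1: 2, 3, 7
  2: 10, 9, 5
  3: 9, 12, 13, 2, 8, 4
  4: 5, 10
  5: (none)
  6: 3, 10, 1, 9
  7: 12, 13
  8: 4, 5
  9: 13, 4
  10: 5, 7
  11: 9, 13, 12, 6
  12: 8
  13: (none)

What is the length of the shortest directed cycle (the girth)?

For each vertex v, BFS finds the shortest path from v back to v.
The shortest such closed walk is 7 → 12 → 8 → 4 → 10 → 7, length 5.

5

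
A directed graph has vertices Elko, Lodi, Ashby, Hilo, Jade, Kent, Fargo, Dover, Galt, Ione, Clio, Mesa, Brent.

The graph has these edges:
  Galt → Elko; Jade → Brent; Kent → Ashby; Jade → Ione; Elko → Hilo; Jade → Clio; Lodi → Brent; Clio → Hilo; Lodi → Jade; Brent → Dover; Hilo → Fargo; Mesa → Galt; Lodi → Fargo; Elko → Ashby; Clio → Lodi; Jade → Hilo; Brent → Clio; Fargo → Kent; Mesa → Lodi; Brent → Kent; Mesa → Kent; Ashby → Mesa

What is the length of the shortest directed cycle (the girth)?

For each vertex v, BFS finds the shortest path from v back to v.
The shortest such closed walk is Mesa → Kent → Ashby → Mesa, length 3.

3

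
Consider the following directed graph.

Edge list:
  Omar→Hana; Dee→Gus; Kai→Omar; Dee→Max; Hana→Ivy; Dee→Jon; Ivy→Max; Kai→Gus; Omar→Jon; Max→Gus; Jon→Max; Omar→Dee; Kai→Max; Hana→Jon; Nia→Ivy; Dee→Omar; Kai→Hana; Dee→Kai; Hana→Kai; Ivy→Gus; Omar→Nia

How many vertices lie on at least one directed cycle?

4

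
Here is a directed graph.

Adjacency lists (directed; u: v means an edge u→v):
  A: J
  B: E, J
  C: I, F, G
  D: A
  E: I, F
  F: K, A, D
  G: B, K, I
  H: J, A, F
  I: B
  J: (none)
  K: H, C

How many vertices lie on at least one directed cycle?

8

A vertex is on a directed cycle iff it belongs to a strongly connected component of size ≥ 2 (or has a self-loop).
The vertices on cycles are {B, C, E, F, G, H, I, K} — 8 in total.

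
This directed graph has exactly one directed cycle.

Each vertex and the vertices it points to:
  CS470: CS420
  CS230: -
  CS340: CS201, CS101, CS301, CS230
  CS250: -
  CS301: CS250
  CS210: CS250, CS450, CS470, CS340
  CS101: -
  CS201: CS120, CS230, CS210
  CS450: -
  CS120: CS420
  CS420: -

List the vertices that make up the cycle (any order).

CS201, CS210, CS340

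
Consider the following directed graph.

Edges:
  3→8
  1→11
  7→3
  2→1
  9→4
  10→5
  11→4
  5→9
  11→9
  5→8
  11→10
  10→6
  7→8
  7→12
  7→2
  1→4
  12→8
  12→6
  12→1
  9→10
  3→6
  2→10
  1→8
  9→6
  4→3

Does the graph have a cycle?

DFS with white/gray/black marking, starting from 2:
2 gray
  10 gray
    6 gray
    6 black
    5 gray
      9 gray
        9→10: 10 is gray → back edge
Back edge found, so a cycle exists: 10 → 5 → 9 → 10.

Yes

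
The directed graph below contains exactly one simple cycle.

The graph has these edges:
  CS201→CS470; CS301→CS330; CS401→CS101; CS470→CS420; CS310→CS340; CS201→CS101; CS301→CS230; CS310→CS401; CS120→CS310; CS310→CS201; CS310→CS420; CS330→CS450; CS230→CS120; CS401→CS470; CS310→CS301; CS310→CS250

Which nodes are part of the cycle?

CS120, CS230, CS301, CS310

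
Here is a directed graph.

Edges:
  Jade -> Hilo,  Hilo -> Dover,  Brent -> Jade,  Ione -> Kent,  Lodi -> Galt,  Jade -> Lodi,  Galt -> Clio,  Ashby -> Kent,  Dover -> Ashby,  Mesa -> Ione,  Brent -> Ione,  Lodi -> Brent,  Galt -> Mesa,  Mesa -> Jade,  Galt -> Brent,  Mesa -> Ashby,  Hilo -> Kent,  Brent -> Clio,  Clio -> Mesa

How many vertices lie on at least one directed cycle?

6

A vertex is on a directed cycle iff it belongs to a strongly connected component of size ≥ 2 (or has a self-loop).
The vertices on cycles are {Clio, Galt, Jade, Lodi, Mesa, Brent} — 6 in total.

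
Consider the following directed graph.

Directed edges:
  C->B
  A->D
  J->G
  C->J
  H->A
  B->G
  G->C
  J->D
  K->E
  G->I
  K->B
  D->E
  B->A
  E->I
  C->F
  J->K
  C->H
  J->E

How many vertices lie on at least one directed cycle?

5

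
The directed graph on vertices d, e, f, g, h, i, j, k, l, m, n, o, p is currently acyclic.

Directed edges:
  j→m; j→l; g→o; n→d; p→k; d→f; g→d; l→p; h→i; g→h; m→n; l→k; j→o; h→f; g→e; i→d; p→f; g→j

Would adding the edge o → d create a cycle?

No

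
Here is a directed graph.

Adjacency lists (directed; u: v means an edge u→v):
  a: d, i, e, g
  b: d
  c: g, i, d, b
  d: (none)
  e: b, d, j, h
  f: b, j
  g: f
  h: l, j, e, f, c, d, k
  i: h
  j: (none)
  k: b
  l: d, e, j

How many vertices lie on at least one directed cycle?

A vertex is on a directed cycle iff it belongs to a strongly connected component of size ≥ 2 (or has a self-loop).
The vertices on cycles are {c, e, h, i, l} — 5 in total.

5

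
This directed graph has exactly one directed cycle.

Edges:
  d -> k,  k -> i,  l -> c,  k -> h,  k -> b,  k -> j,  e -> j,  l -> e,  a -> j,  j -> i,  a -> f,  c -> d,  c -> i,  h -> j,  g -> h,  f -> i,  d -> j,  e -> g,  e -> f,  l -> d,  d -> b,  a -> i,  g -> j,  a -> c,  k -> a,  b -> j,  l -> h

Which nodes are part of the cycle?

DFS with gray/black marking from c:
c gray
  i gray
  i black
  d gray
    k gray
      h gray
        j gray
          j→i: i black — skip
        j black
      h black
      b gray
        b→j: j black — skip
      b black
      a gray
        a→c: c is gray → back edge
Back edge closes the cycle c → d → k → a → c; its vertices are {a, c, d, k}.

a, c, d, k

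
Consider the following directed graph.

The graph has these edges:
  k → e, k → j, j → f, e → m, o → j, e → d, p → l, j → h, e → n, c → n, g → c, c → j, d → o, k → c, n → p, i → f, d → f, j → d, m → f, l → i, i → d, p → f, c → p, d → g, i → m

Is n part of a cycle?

Yes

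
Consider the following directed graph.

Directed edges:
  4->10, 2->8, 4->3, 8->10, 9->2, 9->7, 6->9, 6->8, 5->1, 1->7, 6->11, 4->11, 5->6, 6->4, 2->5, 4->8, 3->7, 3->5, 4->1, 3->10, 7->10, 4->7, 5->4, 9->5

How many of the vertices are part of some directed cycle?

6

A vertex is on a directed cycle iff it belongs to a strongly connected component of size ≥ 2 (or has a self-loop).
The vertices on cycles are {2, 3, 4, 5, 6, 9} — 6 in total.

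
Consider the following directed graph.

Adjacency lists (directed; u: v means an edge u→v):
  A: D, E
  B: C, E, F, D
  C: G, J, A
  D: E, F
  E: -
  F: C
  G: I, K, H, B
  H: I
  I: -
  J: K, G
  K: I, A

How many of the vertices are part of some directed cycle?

8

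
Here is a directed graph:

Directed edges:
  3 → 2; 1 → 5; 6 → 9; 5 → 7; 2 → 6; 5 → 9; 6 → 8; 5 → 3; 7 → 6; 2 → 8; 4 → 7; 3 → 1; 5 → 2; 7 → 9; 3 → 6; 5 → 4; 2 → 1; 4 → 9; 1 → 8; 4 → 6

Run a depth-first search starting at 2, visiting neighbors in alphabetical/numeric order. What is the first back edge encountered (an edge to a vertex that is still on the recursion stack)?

5→2

DFS from 2 (visiting neighbors in alphabetical/numeric order); mark gray on enter, black on exit:
2 gray
  1 gray
    5 gray
      5→2: 2 is gray → back edge
First back edge: 5 → 2.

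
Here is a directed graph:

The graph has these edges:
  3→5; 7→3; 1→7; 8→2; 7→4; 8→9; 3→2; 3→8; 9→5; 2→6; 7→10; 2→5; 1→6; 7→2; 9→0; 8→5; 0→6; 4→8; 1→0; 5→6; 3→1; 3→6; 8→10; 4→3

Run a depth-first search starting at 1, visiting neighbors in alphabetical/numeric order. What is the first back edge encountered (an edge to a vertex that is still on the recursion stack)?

DFS from 1 (visiting neighbors in alphabetical/numeric order); mark gray on enter, black on exit:
1 gray
  0 gray
    6 gray
    6 black
  0 black
  1→6: 6 black — skip
  7 gray
    2 gray
      5 gray
        5→6: 6 black — skip
      5 black
      2→6: 6 black — skip
    2 black
    3 gray
      3→1: 1 is gray → back edge
First back edge: 3 → 1.

3->1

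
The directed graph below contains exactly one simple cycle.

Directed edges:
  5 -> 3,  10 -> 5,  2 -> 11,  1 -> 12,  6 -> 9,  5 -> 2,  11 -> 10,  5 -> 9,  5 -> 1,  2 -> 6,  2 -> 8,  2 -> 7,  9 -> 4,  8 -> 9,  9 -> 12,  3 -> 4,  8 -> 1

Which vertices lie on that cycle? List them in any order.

2, 5, 10, 11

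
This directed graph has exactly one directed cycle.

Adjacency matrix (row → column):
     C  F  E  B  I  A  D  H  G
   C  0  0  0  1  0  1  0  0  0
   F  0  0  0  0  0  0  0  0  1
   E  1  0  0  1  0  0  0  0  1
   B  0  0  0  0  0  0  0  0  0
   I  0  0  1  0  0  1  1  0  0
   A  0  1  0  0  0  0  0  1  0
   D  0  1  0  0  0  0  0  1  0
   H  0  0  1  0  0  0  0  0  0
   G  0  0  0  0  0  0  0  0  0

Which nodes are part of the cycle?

A, C, E, H

DFS with gray/black marking from A:
A gray
  F gray
    G gray
    G black
  F black
  H gray
    E gray
      B gray
      B black
      C gray
        C→B: B black — skip
        C→A: A is gray → back edge
Back edge closes the cycle A → H → E → C → A; its vertices are {A, C, E, H}.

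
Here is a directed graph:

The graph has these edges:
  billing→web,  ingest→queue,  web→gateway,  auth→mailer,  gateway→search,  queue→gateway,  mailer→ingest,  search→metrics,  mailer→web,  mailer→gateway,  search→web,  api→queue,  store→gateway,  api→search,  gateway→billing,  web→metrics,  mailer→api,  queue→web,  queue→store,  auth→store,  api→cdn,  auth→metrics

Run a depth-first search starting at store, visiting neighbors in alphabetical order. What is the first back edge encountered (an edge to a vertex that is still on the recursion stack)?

DFS from store (visiting neighbors in alphabetical order); mark gray on enter, black on exit:
store gray
  gateway gray
    billing gray
      web gray
        web→gateway: gateway is gray → back edge
First back edge: web → gateway.

web→gateway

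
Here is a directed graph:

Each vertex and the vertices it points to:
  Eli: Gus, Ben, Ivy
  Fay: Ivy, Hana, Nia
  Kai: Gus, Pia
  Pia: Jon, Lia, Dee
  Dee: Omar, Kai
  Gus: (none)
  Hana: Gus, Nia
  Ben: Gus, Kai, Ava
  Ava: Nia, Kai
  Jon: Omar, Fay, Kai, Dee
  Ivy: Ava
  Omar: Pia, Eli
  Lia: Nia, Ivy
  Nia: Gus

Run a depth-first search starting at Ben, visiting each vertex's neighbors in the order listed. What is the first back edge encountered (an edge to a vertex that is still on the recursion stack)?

DFS from Ben (visiting each vertex's neighbors in the order listed); mark gray on enter, black on exit:
Ben gray
  Gus gray
  Gus black
  Kai gray
    Kai→Gus: Gus black — skip
    Pia gray
      Jon gray
        Omar gray
          Omar→Pia: Pia is gray → back edge
First back edge: Omar → Pia.

Omar->Pia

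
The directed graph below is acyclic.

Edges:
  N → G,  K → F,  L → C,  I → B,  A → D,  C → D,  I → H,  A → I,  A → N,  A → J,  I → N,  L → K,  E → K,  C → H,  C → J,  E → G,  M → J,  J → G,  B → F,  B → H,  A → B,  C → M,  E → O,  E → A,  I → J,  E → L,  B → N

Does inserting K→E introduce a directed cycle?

Adding K→E creates a cycle iff E can already reach K.
Path from E: E → K.
So E → … → K → E is a cycle.

Yes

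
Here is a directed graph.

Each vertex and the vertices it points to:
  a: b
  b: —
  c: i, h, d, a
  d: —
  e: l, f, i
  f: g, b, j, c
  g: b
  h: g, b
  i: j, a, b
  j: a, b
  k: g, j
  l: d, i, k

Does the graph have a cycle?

No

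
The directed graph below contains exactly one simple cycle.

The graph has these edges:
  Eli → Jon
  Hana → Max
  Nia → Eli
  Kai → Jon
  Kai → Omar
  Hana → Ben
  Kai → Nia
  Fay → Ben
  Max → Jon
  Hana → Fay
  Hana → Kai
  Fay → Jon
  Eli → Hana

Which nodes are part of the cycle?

DFS with gray/black marking from Hana:
Hana gray
  Max gray
    Jon gray
    Jon black
  Max black
  Ben gray
  Ben black
  Fay gray
    Fay→Ben: Ben black — skip
    Fay→Jon: Jon black — skip
  Fay black
  Kai gray
    Omar gray
    Omar black
    Nia gray
      Eli gray
        Eli→Hana: Hana is gray → back edge
Back edge closes the cycle Hana → Kai → Nia → Eli → Hana; its vertices are {Eli, Kai, Nia, Hana}.

Eli, Kai, Nia, Hana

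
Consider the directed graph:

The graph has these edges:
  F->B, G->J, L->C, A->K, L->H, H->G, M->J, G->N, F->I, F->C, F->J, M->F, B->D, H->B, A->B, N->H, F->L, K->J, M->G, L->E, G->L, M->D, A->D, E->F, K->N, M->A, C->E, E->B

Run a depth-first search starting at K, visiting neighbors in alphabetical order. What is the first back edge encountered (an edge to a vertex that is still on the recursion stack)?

F->C

DFS from K (visiting neighbors in alphabetical order); mark gray on enter, black on exit:
K gray
  J gray
  J black
  N gray
    H gray
      B gray
        D gray
        D black
      B black
      G gray
        G→J: J black — skip
        L gray
          C gray
            E gray
              E→B: B black — skip
              F gray
                F→B: B black — skip
                F→C: C is gray → back edge
First back edge: F → C.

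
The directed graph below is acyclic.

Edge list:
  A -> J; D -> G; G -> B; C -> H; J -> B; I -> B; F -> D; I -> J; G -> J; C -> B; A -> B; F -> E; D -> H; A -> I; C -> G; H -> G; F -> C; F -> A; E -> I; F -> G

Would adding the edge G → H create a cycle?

Adding G→H creates a cycle iff H can already reach G.
Path from H: H → G.
So H → … → G → H is a cycle.

Yes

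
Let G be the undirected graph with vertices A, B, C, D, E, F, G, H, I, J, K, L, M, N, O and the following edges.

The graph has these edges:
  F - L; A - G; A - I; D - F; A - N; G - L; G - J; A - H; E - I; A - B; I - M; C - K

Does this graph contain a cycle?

No

DFS, tracking each vertex's parent; an edge to a visited non-parent vertex closes a cycle.
Start from C:
visit C (parent –)
  visit K (parent C)
    K–C: parent, skip
visit A (parent –)
  visit H (parent A)
    H–A: parent, skip
  visit I (parent A)
    visit E (parent I)
      E–I: parent, skip
    I–A: parent, skip
    visit M (parent I)
      M–I: parent, skip
  visit G (parent A)
    visit L (parent G)
      L–G: parent, skip
      visit F (parent L)
        F–L: parent, skip
        visit D (parent F)
          D–F: parent, skip
    visit J (parent G)
      J–G: parent, skip
    G–A: parent, skip
  visit B (parent A)
    B–A: parent, skip
  visit N (parent A)
    N–A: parent, skip
visit O (parent –)
No non-parent visited neighbor found — the graph is a forest.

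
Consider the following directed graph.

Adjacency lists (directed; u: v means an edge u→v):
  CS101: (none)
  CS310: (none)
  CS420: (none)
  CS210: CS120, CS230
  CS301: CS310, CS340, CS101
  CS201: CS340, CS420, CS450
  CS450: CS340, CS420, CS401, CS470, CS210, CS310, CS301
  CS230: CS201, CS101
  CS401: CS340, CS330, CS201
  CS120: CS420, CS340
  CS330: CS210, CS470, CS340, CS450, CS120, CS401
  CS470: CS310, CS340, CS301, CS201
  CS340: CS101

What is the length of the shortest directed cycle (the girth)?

For each vertex v, BFS finds the shortest path from v back to v.
The shortest such closed walk is CS401 → CS330 → CS401, length 2.

2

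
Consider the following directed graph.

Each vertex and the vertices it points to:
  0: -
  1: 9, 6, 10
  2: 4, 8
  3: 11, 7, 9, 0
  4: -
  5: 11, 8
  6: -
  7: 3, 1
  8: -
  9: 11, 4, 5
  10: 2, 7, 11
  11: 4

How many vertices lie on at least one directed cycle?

4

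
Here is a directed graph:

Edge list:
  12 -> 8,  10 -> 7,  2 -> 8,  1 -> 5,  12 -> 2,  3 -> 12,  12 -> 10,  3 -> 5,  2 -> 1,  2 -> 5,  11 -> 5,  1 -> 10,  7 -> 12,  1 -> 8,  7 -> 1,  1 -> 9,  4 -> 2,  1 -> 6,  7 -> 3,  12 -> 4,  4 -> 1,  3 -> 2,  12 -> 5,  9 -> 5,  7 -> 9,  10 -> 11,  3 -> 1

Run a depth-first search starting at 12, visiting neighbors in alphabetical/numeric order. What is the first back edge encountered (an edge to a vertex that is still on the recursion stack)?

DFS from 12 (visiting neighbors in alphabetical/numeric order); mark gray on enter, black on exit:
12 gray
  2 gray
    1 gray
      5 gray
      5 black
      6 gray
      6 black
      8 gray
      8 black
      9 gray
        9→5: 5 black — skip
      9 black
      10 gray
        7 gray
          7→1: 1 is gray → back edge
First back edge: 7 → 1.

7→1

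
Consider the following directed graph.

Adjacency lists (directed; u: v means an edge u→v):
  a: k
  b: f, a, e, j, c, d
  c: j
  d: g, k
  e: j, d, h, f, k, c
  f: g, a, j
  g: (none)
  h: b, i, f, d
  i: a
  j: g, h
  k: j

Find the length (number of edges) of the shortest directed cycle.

3

For each vertex v, BFS finds the shortest path from v back to v.
The shortest such closed walk is e → h → b → e, length 3.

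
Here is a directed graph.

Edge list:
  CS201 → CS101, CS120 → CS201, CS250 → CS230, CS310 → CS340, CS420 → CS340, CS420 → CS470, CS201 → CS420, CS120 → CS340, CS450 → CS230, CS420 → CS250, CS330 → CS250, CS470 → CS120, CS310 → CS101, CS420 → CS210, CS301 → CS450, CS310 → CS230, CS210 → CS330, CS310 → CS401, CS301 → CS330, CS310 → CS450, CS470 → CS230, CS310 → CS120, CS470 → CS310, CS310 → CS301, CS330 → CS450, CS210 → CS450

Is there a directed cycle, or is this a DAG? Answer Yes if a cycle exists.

Yes

DFS with white/gray/black marking, starting from CS470:
CS470 gray
  CS120 gray
    CS340 gray
    CS340 black
    CS201 gray
      CS420 gray
        CS210 gray
          CS450 gray
            CS230 gray
            CS230 black
          CS450 black
          CS330 gray
            CS250 gray
              CS250→CS230: CS230 black — skip
            CS250 black
            CS330→CS450: CS450 black — skip
          CS330 black
        CS210 black
        CS420→CS470: CS470 is gray → back edge
Back edge found, so a cycle exists: CS470 → CS120 → CS201 → CS420 → CS470.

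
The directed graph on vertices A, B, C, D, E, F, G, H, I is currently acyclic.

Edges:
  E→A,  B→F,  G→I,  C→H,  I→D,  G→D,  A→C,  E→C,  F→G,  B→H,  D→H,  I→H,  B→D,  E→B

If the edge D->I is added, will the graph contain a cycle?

Yes

Adding D→I creates a cycle iff I can already reach D.
Path from I: I → D.
So I → … → D → I is a cycle.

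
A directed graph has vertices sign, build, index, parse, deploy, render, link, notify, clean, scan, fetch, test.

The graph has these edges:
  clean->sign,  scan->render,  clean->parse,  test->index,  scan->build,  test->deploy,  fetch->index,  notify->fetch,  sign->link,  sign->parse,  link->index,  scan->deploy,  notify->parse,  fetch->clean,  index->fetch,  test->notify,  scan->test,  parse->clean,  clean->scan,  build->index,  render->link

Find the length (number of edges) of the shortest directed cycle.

For each vertex v, BFS finds the shortest path from v back to v.
The shortest such closed walk is clean → parse → clean, length 2.

2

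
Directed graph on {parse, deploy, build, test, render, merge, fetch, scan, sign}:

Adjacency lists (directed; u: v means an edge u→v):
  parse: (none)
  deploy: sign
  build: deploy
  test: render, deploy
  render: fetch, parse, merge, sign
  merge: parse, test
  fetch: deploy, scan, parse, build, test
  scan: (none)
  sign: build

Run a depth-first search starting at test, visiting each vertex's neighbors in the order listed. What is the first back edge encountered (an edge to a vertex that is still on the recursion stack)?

build->deploy

DFS from test (visiting each vertex's neighbors in the order listed); mark gray on enter, black on exit:
test gray
  render gray
    fetch gray
      deploy gray
        sign gray
          build gray
            build→deploy: deploy is gray → back edge
First back edge: build → deploy.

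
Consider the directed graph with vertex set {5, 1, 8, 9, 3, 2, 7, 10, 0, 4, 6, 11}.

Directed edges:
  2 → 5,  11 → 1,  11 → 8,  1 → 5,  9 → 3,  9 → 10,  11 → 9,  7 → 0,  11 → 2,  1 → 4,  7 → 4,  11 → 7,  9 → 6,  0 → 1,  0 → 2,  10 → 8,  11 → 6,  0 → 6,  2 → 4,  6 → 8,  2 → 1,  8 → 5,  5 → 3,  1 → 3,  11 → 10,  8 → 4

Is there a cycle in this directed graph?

No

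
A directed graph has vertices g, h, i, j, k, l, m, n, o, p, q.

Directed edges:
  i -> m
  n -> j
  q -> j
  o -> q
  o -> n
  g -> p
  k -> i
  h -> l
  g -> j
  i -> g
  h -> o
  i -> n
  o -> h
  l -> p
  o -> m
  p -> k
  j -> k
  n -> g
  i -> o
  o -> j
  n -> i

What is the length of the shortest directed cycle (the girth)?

2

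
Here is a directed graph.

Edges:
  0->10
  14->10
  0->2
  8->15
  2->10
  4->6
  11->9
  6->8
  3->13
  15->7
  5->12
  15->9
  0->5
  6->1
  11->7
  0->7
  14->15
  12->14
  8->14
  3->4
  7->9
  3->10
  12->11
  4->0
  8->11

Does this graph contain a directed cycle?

No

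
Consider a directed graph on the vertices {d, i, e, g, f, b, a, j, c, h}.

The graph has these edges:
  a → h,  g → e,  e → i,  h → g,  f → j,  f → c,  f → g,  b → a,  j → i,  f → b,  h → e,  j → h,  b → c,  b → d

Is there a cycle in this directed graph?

No

DFS with white/gray/black marking, starting from a:
a gray
  h gray
    g gray
      e gray
        i gray
        i black
      e black
    g black
    h→e: e black — skip
  h black
a black
d gray
d black
f gray
  f→g: g black — skip
  b gray
    c gray
    c black
    b→a: a black — skip
    b→d: d black — skip
  b black
  j gray
    j→i: i black — skip
    j→h: h black — skip
  j black
  f→c: c black — skip
f black
Every edge goes to a white or black vertex — no back edge, so the graph is acyclic.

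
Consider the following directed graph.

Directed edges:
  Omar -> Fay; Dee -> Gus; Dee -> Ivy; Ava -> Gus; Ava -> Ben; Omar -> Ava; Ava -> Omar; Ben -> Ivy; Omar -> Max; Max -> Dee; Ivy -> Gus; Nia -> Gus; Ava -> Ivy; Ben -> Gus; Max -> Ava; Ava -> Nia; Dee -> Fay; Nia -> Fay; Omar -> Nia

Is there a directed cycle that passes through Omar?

Yes

Omar is on a cycle iff Omar can reach itself via ≥1 edge.
Omar → Ava → Omar — yes.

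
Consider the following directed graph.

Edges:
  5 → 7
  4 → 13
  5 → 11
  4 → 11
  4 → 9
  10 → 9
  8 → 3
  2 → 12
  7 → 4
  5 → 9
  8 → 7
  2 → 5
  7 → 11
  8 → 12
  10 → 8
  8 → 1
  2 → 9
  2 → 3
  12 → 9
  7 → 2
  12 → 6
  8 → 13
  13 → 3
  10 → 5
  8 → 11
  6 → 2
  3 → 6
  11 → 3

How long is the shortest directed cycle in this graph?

3

For each vertex v, BFS finds the shortest path from v back to v.
The shortest such closed walk is 5 → 7 → 2 → 5, length 3.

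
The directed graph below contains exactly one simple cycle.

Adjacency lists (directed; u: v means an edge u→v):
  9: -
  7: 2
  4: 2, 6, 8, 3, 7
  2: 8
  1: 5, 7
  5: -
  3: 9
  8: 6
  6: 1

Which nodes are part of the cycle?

1, 2, 6, 7, 8

DFS with gray/black marking from 8:
8 gray
  6 gray
    1 gray
      5 gray
      5 black
      7 gray
        2 gray
          2→8: 8 is gray → back edge
Back edge closes the cycle 8 → 6 → 1 → 7 → 2 → 8; its vertices are {1, 2, 6, 7, 8}.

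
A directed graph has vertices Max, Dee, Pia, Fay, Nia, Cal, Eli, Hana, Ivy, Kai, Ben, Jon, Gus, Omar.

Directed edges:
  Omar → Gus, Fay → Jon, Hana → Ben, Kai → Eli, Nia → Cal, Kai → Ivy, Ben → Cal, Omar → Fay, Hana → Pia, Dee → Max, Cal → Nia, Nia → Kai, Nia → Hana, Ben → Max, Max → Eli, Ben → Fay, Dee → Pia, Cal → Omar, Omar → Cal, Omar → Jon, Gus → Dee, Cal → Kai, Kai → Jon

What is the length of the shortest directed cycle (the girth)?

2

For each vertex v, BFS finds the shortest path from v back to v.
The shortest such closed walk is Nia → Cal → Nia, length 2.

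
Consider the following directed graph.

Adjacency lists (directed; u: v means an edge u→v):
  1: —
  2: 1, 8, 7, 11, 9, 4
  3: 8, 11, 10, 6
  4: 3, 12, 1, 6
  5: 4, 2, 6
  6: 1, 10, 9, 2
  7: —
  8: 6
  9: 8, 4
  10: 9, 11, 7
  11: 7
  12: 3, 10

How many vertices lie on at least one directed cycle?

A vertex is on a directed cycle iff it belongs to a strongly connected component of size ≥ 2 (or has a self-loop).
The vertices on cycles are {2, 3, 4, 6, 8, 9, 10, 12} — 8 in total.

8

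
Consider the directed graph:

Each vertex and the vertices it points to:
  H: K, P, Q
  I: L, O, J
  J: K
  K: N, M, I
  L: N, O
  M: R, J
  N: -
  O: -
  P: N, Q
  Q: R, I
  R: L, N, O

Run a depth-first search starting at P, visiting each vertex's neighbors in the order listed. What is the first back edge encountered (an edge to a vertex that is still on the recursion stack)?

DFS from P (visiting each vertex's neighbors in the order listed); mark gray on enter, black on exit:
P gray
  N gray
  N black
  Q gray
    R gray
      L gray
        L→N: N black — skip
        O gray
        O black
      L black
      R→N: N black — skip
      R→O: O black — skip
    R black
    I gray
      I→L: L black — skip
      I→O: O black — skip
      J gray
        K gray
          K→N: N black — skip
          M gray
            M→R: R black — skip
            M→J: J is gray → back edge
First back edge: M → J.

M->J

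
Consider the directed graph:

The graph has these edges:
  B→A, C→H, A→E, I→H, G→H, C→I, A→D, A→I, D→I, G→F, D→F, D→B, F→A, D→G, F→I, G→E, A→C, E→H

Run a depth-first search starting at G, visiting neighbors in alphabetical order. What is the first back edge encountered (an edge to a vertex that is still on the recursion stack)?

DFS from G (visiting neighbors in alphabetical order); mark gray on enter, black on exit:
G gray
  E gray
    H gray
    H black
  E black
  F gray
    A gray
      C gray
        C→H: H black — skip
        I gray
          I→H: H black — skip
        I black
      C black
      D gray
        B gray
          B→A: A is gray → back edge
First back edge: B → A.

B→A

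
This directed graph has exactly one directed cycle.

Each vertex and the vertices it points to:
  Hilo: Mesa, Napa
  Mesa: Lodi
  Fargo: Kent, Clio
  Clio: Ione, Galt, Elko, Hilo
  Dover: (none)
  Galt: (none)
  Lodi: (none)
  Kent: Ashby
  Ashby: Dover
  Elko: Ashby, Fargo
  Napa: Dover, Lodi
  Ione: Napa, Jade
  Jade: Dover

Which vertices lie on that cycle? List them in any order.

DFS with gray/black marking from Fargo:
Fargo gray
  Kent gray
    Ashby gray
      Dover gray
      Dover black
    Ashby black
  Kent black
  Clio gray
    Ione gray
      Napa gray
        Napa→Dover: Dover black — skip
        Lodi gray
        Lodi black
      Napa black
      Jade gray
        Jade→Dover: Dover black — skip
      Jade black
    Ione black
    Galt gray
    Galt black
    Elko gray
      Elko→Ashby: Ashby black — skip
      Elko→Fargo: Fargo is gray → back edge
Back edge closes the cycle Fargo → Clio → Elko → Fargo; its vertices are {Clio, Elko, Fargo}.

Clio, Elko, Fargo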